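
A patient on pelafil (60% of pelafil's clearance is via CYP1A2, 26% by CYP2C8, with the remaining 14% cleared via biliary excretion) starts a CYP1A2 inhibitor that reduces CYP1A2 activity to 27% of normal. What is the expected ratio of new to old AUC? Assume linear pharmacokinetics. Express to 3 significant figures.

CYP1A2: 0.6 × 0.27 = 0.162
CYP2C8: 0.26 (unchanged)
Other: 0.14 (unchanged)
CL_new/CL_old = 0.162 + 0.26 + 0.14 = 0.562.
AUC is inversely proportional to clearance, so the fold-change is 1 / 0.562 = 1.78.

1.78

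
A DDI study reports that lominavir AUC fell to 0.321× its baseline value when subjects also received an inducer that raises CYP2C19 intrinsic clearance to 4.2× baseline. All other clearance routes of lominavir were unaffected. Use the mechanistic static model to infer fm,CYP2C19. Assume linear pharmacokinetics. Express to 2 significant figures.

0.66

Write x for the fraction cleared via CYP2C19. The observed AUC change means clearance rose to 1/0.321 = 3.115 of baseline.
Only the CYP2C19 route changed, so 3.115 = x·4.2 + (1 − x), giving x = 0.66.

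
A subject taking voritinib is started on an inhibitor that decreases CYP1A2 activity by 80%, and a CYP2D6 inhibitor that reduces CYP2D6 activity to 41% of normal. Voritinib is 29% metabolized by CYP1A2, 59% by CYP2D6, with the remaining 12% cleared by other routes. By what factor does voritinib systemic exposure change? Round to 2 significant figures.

2.4

The CYP1A2 pathway (29% of clearance) is reduced to 0.2× activity: 0.29 × 0.2 = 0.058.
The CYP2D6 pathway (59% of clearance) drops to 0.41× activity: 0.59 × 0.41 = 0.2419.
The remaining 12% of clearance is unaffected.
New clearance relative to baseline: 0.058 + 0.2419 + 0.12 = 0.4199.
Because systemic exposure varies inversely with clearance, the combined effect is 1 / 0.4199 = 2.4.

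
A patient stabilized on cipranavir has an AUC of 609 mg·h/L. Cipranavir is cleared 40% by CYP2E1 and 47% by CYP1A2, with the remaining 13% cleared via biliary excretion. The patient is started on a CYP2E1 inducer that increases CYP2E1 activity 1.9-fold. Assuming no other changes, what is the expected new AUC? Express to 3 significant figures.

448 mg·h/L

The CYP2E1 pathway (40% of clearance) rises to 1.9× activity: 0.4 × 1.9 = 0.76.
CYP1A2 (47%) and the residual 13% are unaffected.
Relative clearance = 0.76 + 0.47 + 0.13 = 1.36.
New AUC = baseline ÷ relative clearance = 609 / 1.36 = 448 mg·h/L.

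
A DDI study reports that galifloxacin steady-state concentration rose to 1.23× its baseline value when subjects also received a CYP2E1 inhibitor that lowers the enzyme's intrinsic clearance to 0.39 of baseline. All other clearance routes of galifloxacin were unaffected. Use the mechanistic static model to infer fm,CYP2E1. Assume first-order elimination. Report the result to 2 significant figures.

CL'/CL = 1 / 1.23 = 0.813
0.39·fm + (1 − fm) = 0.813
fm = (0.813 − 1) / (0.39 − 1) = 0.31

0.31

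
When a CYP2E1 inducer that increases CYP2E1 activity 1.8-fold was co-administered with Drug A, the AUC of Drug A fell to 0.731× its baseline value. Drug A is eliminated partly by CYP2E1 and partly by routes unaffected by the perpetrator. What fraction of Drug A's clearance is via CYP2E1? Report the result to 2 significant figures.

CL'/CL = 1 / 0.731 = 1.368
1.8·fm + (1 − fm) = 1.368
fm = (1.368 − 1) / (1.8 − 1) = 0.46

0.46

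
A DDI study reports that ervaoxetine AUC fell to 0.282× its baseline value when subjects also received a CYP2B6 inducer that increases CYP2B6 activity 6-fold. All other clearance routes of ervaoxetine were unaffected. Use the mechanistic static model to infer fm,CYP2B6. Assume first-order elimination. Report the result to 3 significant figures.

0.509

Call the CYP2B6 fraction fm. After the interaction, CL_new/CL_old = fm × 6 + (1 − fm).
AUC ratio = 1 / (new CL fraction), so new CL fraction = 1 / 0.282 = 3.546.
fm × 6 + 1 − fm = 3.546  ⇒  fm × (6 − 1) = 2.546  ⇒  fm = 0.509.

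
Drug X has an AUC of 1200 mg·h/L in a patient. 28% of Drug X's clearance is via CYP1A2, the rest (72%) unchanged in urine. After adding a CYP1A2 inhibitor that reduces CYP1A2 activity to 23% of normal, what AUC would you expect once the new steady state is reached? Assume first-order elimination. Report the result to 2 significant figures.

The CYP1A2 pathway (28% of clearance) drops to 0.23× activity: 0.28 × 0.23 = 0.0644.
The remaining 72% of clearance is unaffected.
CL_new/CL_old = 0.0644 + 0.72 = 0.7844.
With dosing unchanged, AUC scales as 1/CL: 1200 / 0.7844 = 1.5 × 10³ mg·h/L.

1.5 × 10³ mg·h/L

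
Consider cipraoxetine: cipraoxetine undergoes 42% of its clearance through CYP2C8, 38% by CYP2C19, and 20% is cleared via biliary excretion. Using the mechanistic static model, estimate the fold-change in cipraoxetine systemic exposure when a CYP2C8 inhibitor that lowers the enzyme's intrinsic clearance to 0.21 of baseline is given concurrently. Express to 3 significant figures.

The CYP2C8 pathway (42% of clearance) drops to 0.21× activity: 0.42 × 0.21 = 0.0882.
CYP2C19 (38%) and the residual 20% are unaffected.
CL_new/CL_old = 0.0882 + 0.38 + 0.2 = 0.6682.
Systemic exposure ratio = CL_old/CL_new = 1 / 0.6682 = 1.50.

1.50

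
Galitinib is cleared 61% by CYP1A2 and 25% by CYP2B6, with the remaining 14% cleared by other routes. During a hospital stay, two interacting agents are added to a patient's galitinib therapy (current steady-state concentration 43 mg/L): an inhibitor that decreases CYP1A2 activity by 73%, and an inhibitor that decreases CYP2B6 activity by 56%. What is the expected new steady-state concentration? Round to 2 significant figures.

1.0 × 10² mg/L

The CYP1A2 pathway (61% of clearance) falls to 0.27× activity: 0.61 × 0.27 = 0.1647.
The CYP2B6 pathway (25% of clearance) falls to 0.44× activity: 0.25 × 0.44 = 0.11.
Non-CYP routes (14%) are unchanged.
Relative clearance = 0.1647 + 0.11 + 0.14 = 0.4147.
Dividing the baseline by the relative clearance: 43 / 0.4147 = 1.0 × 10² mg/L.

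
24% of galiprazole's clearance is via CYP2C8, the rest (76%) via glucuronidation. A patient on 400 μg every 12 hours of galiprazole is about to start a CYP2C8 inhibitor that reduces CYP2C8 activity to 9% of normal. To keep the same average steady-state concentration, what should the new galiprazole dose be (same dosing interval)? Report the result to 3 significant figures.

313 μg

CYP2C8: 0.24 × 0.09 = 0.0216
Other: 0.76 (unchanged)
CL_new/CL_old = 0.0216 + 0.76 = 0.7816.
Exposure is unchanged when dose changes in proportion to clearance. New dose = 400 μg × 0.7816 = 313 μg.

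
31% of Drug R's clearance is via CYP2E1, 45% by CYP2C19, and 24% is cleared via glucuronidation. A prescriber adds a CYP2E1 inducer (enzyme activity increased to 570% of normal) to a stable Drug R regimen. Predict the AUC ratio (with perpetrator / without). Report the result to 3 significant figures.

0.407

The CYP2E1 pathway (31% of clearance) is boosted to 5.7× activity: 0.31 × 5.7 = 1.767.
CYP2C19 (45%) and the residual 24% are unaffected.
CL_new/CL_old = 1.767 + 0.45 + 0.24 = 2.457.
AUC is inversely proportional to clearance, so the fold-change is 1 / 2.457 = 0.407.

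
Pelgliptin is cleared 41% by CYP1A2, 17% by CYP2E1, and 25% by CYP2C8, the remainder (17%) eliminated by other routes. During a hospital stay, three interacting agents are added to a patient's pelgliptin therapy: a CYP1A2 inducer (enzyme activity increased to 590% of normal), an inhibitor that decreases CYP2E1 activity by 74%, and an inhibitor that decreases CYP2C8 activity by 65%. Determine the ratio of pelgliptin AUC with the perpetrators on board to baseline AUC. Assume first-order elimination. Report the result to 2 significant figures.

0.37

CYP1A2: 0.41 × 5.9 = 2.419
CYP2E1: 0.17 × 0.26 = 0.0442
CYP2C8: 0.25 × 0.35 = 0.0875
Other: 0.17 (unchanged)
New clearance relative to baseline: 2.419 + 0.0442 + 0.0875 + 0.17 = 2.7207.
Net AUC ratio = 1 / 2.7207 = 0.37.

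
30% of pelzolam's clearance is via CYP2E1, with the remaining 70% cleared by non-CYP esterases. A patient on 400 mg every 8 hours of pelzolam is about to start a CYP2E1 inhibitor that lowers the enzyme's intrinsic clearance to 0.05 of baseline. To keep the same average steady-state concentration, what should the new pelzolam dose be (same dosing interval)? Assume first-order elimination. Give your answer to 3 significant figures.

286 mg

The CYP2E1 pathway (30% of clearance) is reduced to 0.05× activity: 0.3 × 0.05 = 0.015.
The remaining 70% of clearance is unaffected.
CL_new/CL_old = 0.015 + 0.7 = 0.715.
Exposure is unchanged when dose changes in proportion to clearance. New dose = 400 mg × 0.715 = 286 mg.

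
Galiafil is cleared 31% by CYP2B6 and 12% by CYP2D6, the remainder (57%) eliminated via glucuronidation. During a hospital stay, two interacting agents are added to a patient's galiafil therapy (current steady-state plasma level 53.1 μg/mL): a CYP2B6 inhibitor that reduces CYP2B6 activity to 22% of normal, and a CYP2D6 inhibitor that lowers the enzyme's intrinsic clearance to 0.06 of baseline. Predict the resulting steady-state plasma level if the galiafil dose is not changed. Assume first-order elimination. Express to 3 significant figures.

The CYP2B6 pathway (31% of clearance) drops to 0.22× activity: 0.31 × 0.22 = 0.0682.
The CYP2D6 pathway (12% of clearance) is reduced to 0.06× activity: 0.12 × 0.06 = 0.0072.
The remaining 57% of clearance is unaffected.
Relative clearance = 0.0682 + 0.0072 + 0.57 = 0.6454.
Dividing the baseline by the relative clearance: 53.1 / 0.6454 = 82.3 μg/mL.

82.3 μg/mL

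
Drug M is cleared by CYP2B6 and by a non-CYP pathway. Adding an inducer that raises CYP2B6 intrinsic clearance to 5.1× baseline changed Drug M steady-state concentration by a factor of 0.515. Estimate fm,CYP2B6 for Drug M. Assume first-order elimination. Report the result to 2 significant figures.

CL'/CL = 1 / 0.515 = 1.942
5.1·fm + (1 − fm) = 1.942
fm = (1.942 − 1) / (5.1 − 1) = 0.23

0.23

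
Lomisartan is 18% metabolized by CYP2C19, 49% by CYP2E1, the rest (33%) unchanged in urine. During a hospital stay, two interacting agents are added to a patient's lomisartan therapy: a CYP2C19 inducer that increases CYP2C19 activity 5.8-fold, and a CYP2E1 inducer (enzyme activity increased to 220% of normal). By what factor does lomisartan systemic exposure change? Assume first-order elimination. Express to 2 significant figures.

0.41

The CYP2C19 pathway (18% of clearance) is boosted to 5.8× activity: 0.18 × 5.8 = 1.044.
The CYP2E1 pathway (49% of clearance) increases to 2.2× activity: 0.49 × 2.2 = 1.078.
The remaining 33% of clearance is unaffected.
New clearance relative to baseline: 1.044 + 1.078 + 0.33 = 2.452.
Systemic exposure ∝ 1/CL: fold-change = 1 / 2.452 = 0.41.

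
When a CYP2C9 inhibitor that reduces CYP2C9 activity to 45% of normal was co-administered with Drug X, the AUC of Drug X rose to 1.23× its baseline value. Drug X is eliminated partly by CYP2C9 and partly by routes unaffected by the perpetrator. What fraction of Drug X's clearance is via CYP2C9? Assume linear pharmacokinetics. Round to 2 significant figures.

Let x = fm,CYP2C9. Because AUC ∝ 1/CL, relative clearance fell to 1/1.23 = 0.813.
Only the CYP2C9 route changed, so 0.813 = x·0.45 + (1 − x), giving x = 0.34.

0.34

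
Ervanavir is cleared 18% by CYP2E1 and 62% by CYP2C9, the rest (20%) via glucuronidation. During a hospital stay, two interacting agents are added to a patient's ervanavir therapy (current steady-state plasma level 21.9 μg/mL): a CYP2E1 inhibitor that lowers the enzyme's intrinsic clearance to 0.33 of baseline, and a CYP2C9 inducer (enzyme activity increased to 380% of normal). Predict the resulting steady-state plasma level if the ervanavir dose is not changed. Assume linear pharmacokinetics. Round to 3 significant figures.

CYP2E1: 0.18 × 0.33 = 0.0594
CYP2C9: 0.62 × 3.8 = 2.356
Other: 0.2 (unchanged)
Relative clearance = 0.0594 + 2.356 + 0.2 = 2.6154.
Steady-state plasma level ∝ 1/CL: new value = 21.9 / 2.6154 = 8.37 μg/mL.

8.37 μg/mL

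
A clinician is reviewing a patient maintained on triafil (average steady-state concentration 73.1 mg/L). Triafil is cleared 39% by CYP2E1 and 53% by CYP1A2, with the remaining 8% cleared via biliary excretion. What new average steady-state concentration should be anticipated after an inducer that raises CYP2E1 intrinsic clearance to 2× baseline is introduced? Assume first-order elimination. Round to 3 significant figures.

The CYP2E1 pathway (39% of clearance) rises to 2× activity: 0.39 × 2 = 0.78.
CYP1A2 (53%) and the residual 8% are unaffected.
CL_new/CL_old = 0.78 + 0.53 + 0.08 = 1.39.
Average steady-state concentration ∝ 1/CL, so new value = 73.1 / 1.39 = 52.6 mg/L.

52.6 mg/L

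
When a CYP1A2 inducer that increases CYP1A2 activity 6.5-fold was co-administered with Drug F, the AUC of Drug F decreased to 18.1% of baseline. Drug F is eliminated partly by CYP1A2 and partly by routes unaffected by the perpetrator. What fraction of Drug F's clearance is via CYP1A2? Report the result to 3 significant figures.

Write x for the fraction cleared via CYP1A2. The observed AUC change means clearance rose to 1/0.181 = 5.525 of baseline.
Setting x·6.5 + (1 − x) = 5.525 and solving: x = (5.525 − 1)/(6.5 − 1) = 0.823.

0.823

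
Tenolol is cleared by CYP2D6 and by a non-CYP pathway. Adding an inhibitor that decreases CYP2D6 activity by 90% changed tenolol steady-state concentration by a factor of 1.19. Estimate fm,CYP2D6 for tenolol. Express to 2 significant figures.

Let x = fm,CYP2D6. Because steady-state concentration ∝ 1/CL, relative clearance fell to 1/1.19 = 0.8403.
Only the CYP2D6 route changed, so 0.8403 = x·0.1 + (1 − x), giving x = 0.18.

0.18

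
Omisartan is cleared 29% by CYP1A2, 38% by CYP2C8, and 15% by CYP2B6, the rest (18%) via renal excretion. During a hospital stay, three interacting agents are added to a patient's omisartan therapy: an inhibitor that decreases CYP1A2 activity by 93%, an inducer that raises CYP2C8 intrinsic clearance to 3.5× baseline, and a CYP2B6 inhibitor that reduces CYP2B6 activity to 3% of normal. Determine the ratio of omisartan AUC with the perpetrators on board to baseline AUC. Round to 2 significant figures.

0.65

The CYP1A2 pathway (29% of clearance) drops to 0.07× activity: 0.29 × 0.07 = 0.0203.
The CYP2C8 pathway (38% of clearance) rises to 3.5× activity: 0.38 × 3.5 = 1.33.
The CYP2B6 pathway (15% of clearance) is reduced to 0.03× activity: 0.15 × 0.03 = 0.0045.
The remaining 18% of clearance is unaffected.
New clearance relative to baseline: 0.0203 + 1.33 + 0.0045 + 0.18 = 1.5348.
Net AUC ratio = 1 / 1.5348 = 0.65.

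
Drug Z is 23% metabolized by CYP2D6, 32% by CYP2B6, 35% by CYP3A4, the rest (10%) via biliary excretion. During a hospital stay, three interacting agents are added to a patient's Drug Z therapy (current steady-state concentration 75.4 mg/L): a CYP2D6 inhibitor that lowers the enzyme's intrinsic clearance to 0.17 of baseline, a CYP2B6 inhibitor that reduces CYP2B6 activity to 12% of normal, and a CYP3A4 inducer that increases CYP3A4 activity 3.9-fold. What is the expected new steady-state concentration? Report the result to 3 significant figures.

48.9 mg/L

The CYP2D6 pathway (23% of clearance) is reduced to 0.17× activity: 0.23 × 0.17 = 0.0391.
The CYP2B6 pathway (32% of clearance) falls to 0.12× activity: 0.32 × 0.12 = 0.0384.
The CYP3A4 pathway (35% of clearance) rises to 3.9× activity: 0.35 × 3.9 = 1.365.
Non-CYP routes (10%) are unchanged.
New clearance relative to baseline: 0.0391 + 0.0384 + 1.365 + 0.1 = 1.5425.
Steady-state concentration ∝ 1/CL: new value = 75.4 / 1.5425 = 48.9 mg/L.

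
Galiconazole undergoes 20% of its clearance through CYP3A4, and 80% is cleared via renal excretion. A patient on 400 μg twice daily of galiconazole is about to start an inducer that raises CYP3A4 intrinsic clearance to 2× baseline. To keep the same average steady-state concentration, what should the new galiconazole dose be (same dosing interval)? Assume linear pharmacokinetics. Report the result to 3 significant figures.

480 μg

The CYP3A4 pathway (20% of clearance) rises to 2× activity: 0.2 × 2 = 0.4.
Non-CYP routes (80%) are unchanged.
Relative clearance = 0.4 + 0.8 = 1.2.
Exposure is unchanged when dose changes in proportion to clearance. New dose = 400 μg × 1.2 = 480 μg.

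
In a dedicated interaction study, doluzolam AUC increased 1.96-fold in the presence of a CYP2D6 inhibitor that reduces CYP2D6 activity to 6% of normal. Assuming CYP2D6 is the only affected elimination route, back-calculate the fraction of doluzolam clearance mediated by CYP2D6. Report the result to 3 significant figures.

Write x for the fraction cleared via CYP2D6. The observed AUC change means clearance fell to 1/1.96 = 0.5102 of baseline.
Only the CYP2D6 route changed, so 0.5102 = x·0.06 + (1 − x), giving x = 0.521.

0.521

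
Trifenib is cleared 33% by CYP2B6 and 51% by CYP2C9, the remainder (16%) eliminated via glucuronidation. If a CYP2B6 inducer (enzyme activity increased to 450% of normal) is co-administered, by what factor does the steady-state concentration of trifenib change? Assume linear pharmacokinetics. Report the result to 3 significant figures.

The CYP2B6 pathway (33% of clearance) rises to 4.5× activity: 0.33 × 4.5 = 1.485.
CYP2C9 (51%) and the residual 16% are unaffected.
CL_new/CL_old = 1.485 + 0.51 + 0.16 = 2.155.
Steady-state concentration ratio = CL_old/CL_new = 1 / 2.155 = 0.464.

0.464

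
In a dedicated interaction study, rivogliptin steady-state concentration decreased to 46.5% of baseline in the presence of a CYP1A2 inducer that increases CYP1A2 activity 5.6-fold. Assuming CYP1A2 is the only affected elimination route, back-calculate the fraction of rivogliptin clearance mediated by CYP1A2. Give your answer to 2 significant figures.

Write x for the fraction cleared via CYP1A2. The observed steady-state concentration change means clearance rose to 1/0.465 = 2.151 of baseline.
Only the CYP1A2 route changed, so 2.151 = x·5.6 + (1 − x), giving x = 0.25.

0.25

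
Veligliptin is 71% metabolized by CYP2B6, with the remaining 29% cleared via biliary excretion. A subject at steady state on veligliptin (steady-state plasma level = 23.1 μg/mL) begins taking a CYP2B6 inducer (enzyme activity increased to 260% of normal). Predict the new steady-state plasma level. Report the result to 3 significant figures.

The CYP2B6 pathway (71% of clearance) is boosted to 2.6× activity: 0.71 × 2.6 = 1.846.
Non-CYP routes (29%) are unchanged.
Relative clearance = 1.846 + 0.29 = 2.136.
With dosing unchanged, steady-state plasma level scales as 1/CL: 23.1 / 2.136 = 10.8 μg/mL.

10.8 μg/mL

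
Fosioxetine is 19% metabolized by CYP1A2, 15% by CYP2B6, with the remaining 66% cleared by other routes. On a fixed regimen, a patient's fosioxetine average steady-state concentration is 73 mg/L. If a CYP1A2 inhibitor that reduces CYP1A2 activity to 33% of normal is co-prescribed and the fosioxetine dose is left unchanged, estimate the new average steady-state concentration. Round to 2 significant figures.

The CYP1A2 pathway (19% of clearance) drops to 0.33× activity: 0.19 × 0.33 = 0.0627.
CYP2B6 (15%) and the residual 66% are unaffected.
CL_new/CL_old = 0.0627 + 0.15 + 0.66 = 0.8727.
New average steady-state concentration = baseline ÷ relative clearance = 73 / 0.8727 = 84 mg/L.

84 mg/L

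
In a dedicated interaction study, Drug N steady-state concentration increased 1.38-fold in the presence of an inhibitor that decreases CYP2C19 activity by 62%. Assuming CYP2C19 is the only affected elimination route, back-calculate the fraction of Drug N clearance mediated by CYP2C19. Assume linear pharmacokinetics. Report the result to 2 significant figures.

Let fm be the CYP2C19 fraction. New clearance relative to baseline = fm × 0.38 + (1 − fm).
Steady-state concentration ratio = 1 / (new CL fraction), so new CL fraction = 1 / 1.38 = 0.7246.
fm × 0.38 + 1 − fm = 0.7246  ⇒  fm × (0.38 − 1) = −0.2754  ⇒  fm = 0.44.

0.44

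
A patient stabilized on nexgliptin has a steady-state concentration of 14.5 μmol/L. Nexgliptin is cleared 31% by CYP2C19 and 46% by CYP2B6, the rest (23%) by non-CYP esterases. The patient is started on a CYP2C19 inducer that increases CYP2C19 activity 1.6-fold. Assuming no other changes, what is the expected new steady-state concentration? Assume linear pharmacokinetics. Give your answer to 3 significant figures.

12.2 μmol/L

The CYP2C19 pathway (31% of clearance) rises to 1.6× activity: 0.31 × 1.6 = 0.496.
CYP2B6 (46%) and the residual 23% are unaffected.
Relative clearance = 0.496 + 0.46 + 0.23 = 1.186.
New steady-state concentration = baseline ÷ relative clearance = 14.5 / 1.186 = 12.2 μmol/L.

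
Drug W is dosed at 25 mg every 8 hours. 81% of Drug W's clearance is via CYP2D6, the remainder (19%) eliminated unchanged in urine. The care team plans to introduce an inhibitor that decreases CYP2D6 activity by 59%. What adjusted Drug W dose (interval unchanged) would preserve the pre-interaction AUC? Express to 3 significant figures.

The CYP2D6 pathway (81% of clearance) is reduced to 0.41× activity: 0.81 × 0.41 = 0.3321.
Non-CYP routes (19%) are unchanged.
CL_new/CL_old = 0.3321 + 0.19 = 0.5221.
Exposure is unchanged when dose changes in proportion to clearance. New dose = 25 mg × 0.5221 = 13.1 mg.

13.1 mg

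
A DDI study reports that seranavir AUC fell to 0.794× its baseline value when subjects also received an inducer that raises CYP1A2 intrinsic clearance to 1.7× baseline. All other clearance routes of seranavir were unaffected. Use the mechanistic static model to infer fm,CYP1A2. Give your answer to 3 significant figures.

CL'/CL = 1 / 0.794 = 1.259
1.7·fm + (1 − fm) = 1.259
fm = (1.259 − 1) / (1.7 − 1) = 0.371

0.371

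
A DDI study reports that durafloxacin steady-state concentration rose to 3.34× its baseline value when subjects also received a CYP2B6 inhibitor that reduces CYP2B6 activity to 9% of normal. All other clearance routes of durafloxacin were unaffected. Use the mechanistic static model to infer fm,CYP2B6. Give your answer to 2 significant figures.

CL'/CL = 1 / 3.34 = 0.2994
0.09·fm + (1 − fm) = 0.2994
fm = (0.2994 − 1) / (0.09 − 1) = 0.77

0.77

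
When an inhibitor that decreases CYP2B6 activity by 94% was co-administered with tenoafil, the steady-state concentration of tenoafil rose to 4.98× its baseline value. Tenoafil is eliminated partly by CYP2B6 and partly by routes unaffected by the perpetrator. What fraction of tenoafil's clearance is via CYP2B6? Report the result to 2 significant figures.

Let fm be the CYP2B6 fraction. New clearance relative to baseline = fm × 0.06 + (1 − fm).
Steady-state concentration ratio = 1 / (new CL fraction), so new CL fraction = 1 / 4.98 = 0.2008.
fm × 0.06 + 1 − fm = 0.2008  ⇒  fm × (0.06 − 1) = −0.7992  ⇒  fm = 0.85.

0.85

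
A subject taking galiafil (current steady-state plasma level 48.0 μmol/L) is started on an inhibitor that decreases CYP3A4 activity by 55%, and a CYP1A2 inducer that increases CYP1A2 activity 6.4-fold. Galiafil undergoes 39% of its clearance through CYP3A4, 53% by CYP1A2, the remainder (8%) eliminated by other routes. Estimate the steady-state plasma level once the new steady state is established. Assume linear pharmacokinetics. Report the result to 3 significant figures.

13.2 μmol/L

The CYP3A4 pathway (39% of clearance) falls to 0.45× activity: 0.39 × 0.45 = 0.1755.
The CYP1A2 pathway (53% of clearance) is boosted to 6.4× activity: 0.53 × 6.4 = 3.392.
The remaining 8% of clearance is unaffected.
CL_new/CL_old = 0.1755 + 3.392 + 0.08 = 3.6475.
Steady-state plasma level ∝ 1/CL: new value = 48.0 / 3.6475 = 13.2 μmol/L.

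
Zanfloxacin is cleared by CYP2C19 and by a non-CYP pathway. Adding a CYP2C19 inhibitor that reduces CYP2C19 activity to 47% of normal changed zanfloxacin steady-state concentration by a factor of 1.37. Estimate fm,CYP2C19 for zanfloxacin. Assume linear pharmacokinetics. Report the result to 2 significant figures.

0.51

Call the CYP2C19 fraction fm. After the interaction, CL_new/CL_old = fm × 0.47 + (1 − fm).
Steady-state concentration ratio = 1 / (new CL fraction), so new CL fraction = 1 / 1.37 = 0.7299.
fm × 0.47 + 1 − fm = 0.7299  ⇒  fm × (0.47 − 1) = −0.2701  ⇒  fm = 0.51.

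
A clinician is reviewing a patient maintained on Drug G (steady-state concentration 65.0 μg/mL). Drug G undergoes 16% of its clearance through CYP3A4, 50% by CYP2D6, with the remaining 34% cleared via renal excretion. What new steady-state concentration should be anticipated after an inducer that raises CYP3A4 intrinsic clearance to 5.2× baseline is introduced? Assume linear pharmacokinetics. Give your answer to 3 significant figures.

38.9 μg/mL

The CYP3A4 pathway (16% of clearance) is boosted to 5.2× activity: 0.16 × 5.2 = 0.832.
CYP2D6 (50%) and the residual 34% are unaffected.
New clearance relative to baseline: 0.832 + 0.5 + 0.34 = 1.672.
New steady-state concentration = baseline ÷ relative clearance = 65.0 / 1.672 = 38.9 μg/mL.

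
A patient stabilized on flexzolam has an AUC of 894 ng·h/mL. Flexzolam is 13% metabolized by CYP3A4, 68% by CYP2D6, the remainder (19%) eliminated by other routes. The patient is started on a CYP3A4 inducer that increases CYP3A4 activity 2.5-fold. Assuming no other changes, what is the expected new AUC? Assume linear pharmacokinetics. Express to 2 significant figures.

CYP3A4: 0.13 × 2.5 = 0.325
CYP2D6: 0.68 (unchanged)
Other: 0.19 (unchanged)
Relative clearance = 0.325 + 0.68 + 0.19 = 1.195.
With dosing unchanged, AUC scales as 1/CL: 894 / 1.195 = 7.5 × 10² ng·h/mL.

7.5 × 10² ng·h/mL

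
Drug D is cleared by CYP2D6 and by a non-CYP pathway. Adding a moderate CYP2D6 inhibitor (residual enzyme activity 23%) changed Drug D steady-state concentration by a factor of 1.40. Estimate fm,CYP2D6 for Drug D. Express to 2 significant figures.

CL'/CL = 1 / 1.40 = 0.7143
0.23·fm + (1 − fm) = 0.7143
fm = (0.7143 − 1) / (0.23 − 1) = 0.37

0.37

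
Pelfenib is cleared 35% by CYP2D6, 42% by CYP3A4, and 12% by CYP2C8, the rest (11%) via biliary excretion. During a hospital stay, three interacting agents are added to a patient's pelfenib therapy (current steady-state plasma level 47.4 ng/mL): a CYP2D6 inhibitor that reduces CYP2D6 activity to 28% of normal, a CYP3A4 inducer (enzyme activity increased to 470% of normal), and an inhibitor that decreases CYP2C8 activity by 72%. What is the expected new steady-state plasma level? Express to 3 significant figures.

21.4 ng/mL

The CYP2D6 pathway (35% of clearance) falls to 0.28× activity: 0.35 × 0.28 = 0.098.
The CYP3A4 pathway (42% of clearance) is boosted to 4.7× activity: 0.42 × 4.7 = 1.974.
The CYP2C8 pathway (12% of clearance) is reduced to 0.28× activity: 0.12 × 0.28 = 0.0336.
Non-CYP routes (11%) are unchanged.
Relative clearance = 0.098 + 1.974 + 0.0336 + 0.11 = 2.2156.
Steady-state plasma level ∝ 1/CL: new value = 47.4 / 2.2156 = 21.4 ng/mL.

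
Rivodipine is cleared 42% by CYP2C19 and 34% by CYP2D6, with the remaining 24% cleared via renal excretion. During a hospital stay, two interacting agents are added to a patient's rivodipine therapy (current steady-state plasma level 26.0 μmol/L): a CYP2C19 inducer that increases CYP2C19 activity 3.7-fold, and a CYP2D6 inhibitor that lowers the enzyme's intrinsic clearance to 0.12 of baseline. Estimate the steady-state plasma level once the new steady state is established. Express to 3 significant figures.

The CYP2C19 pathway (42% of clearance) rises to 3.7× activity: 0.42 × 3.7 = 1.554.
The CYP2D6 pathway (34% of clearance) is reduced to 0.12× activity: 0.34 × 0.12 = 0.0408.
Non-CYP routes (24%) are unchanged.
CL_new/CL_old = 1.554 + 0.0408 + 0.24 = 1.8348.
Dividing the baseline by the relative clearance: 26.0 / 1.8348 = 14.2 μmol/L.

14.2 μmol/L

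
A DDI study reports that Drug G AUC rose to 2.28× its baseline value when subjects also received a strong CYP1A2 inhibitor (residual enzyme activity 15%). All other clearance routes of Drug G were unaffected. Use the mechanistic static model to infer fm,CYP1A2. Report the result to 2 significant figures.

0.66

Let x = fm,CYP1A2. Because AUC ∝ 1/CL, relative clearance fell to 1/2.28 = 0.4386.
Only the CYP1A2 route changed, so 0.4386 = x·0.15 + (1 − x), giving x = 0.66.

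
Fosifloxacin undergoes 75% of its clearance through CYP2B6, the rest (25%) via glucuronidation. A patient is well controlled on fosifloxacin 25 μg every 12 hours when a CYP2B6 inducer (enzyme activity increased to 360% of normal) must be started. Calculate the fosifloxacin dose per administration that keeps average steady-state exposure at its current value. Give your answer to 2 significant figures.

74 μg

The CYP2B6 pathway (75% of clearance) is boosted to 3.6× activity: 0.75 × 3.6 = 2.7.
Non-CYP routes (25%) are unchanged.
Relative clearance = 2.7 + 0.25 = 2.95.
To maintain the same steady-state level, dose must scale with clearance: new dose = 25 × 2.95 = 74 μg.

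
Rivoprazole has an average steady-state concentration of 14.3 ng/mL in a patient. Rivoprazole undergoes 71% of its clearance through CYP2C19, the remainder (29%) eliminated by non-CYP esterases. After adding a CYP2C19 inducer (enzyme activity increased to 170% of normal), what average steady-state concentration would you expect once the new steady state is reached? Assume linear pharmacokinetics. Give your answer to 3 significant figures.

CYP2C19: 0.71 × 1.7 = 1.207
Other: 0.29 (unchanged)
CL_new/CL_old = 1.207 + 0.29 = 1.497.
With dosing unchanged, average steady-state concentration scales as 1/CL: 14.3 / 1.497 = 9.55 ng/mL.

9.55 ng/mL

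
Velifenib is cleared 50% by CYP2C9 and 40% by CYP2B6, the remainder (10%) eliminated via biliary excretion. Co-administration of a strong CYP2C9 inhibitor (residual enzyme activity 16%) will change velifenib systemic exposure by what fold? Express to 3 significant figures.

1.72

CYP2C9: 0.5 × 0.16 = 0.08
CYP2B6: 0.4 (unchanged)
Other: 0.1 (unchanged)
CL_new/CL_old = 0.08 + 0.4 + 0.1 = 0.58.
Since systemic exposure ∝ 1/CL, the ratio is 1 / 0.58 = 1.72.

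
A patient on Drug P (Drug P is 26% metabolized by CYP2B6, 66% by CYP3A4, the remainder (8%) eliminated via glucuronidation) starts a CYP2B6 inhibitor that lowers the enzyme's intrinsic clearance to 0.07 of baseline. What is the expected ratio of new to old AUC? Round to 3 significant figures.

The CYP2B6 pathway (26% of clearance) falls to 0.07× activity: 0.26 × 0.07 = 0.0182.
CYP3A4 (66%) and the residual 8% are unaffected.
CL_new/CL_old = 0.0182 + 0.66 + 0.08 = 0.7582.
AUC is inversely proportional to clearance, so the fold-change is 1 / 0.7582 = 1.32.

1.32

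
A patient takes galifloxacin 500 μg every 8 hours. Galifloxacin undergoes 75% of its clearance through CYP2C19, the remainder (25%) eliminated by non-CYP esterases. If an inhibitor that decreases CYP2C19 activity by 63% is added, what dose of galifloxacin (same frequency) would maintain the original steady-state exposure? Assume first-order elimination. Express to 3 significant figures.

The CYP2C19 pathway (75% of clearance) falls to 0.37× activity: 0.75 × 0.37 = 0.2775.
The remaining 25% of clearance is unaffected.
Relative clearance = 0.2775 + 0.25 = 0.5275.
To maintain the same steady-state level, dose must scale with clearance: new dose = 500 × 0.5275 = 264 μg.

264 μg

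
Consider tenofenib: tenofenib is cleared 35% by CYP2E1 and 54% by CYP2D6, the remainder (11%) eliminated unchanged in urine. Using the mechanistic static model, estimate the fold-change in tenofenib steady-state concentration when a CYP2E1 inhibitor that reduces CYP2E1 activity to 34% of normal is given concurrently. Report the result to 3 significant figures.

1.30

The CYP2E1 pathway (35% of clearance) drops to 0.34× activity: 0.35 × 0.34 = 0.119.
CYP2D6 (54%) and the residual 11% are unaffected.
Relative clearance = 0.119 + 0.54 + 0.11 = 0.769.
Steady-state concentration is inversely proportional to clearance, so the fold-change is 1 / 0.769 = 1.30.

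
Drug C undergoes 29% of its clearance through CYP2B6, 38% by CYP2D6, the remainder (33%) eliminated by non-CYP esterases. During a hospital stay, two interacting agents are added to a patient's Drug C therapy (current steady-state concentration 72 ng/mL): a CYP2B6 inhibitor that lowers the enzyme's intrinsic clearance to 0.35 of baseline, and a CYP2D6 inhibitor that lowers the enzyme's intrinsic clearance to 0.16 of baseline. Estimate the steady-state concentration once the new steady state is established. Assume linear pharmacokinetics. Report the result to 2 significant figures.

The CYP2B6 pathway (29% of clearance) falls to 0.35× activity: 0.29 × 0.35 = 0.1015.
The CYP2D6 pathway (38% of clearance) drops to 0.16× activity: 0.38 × 0.16 = 0.0608.
The remaining 33% of clearance is unaffected.
New clearance relative to baseline: 0.1015 + 0.0608 + 0.33 = 0.4923.
Steady-state concentration ∝ 1/CL: new value = 72 / 0.4923 = 1.5 × 10² ng/mL.

1.5 × 10² ng/mL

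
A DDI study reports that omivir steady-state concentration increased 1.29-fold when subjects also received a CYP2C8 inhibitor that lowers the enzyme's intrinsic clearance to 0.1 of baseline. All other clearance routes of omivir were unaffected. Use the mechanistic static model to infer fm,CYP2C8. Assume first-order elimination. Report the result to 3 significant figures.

0.250

Let fm be the CYP2C8 fraction. New clearance relative to baseline = fm × 0.1 + (1 − fm).
Steady-state concentration ratio = 1 / (new CL fraction), so new CL fraction = 1 / 1.29 = 0.7752.
fm × 0.1 + 1 − fm = 0.7752  ⇒  fm × (0.1 − 1) = −0.2248  ⇒  fm = 0.250.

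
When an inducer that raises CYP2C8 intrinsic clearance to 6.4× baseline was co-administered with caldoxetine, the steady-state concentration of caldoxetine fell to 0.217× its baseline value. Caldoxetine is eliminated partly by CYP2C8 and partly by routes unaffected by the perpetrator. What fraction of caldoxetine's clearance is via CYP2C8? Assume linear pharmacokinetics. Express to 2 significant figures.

0.67

Call the CYP2C8 fraction fm. After the interaction, CL_new/CL_old = fm × 6.4 + (1 − fm).
Steady-state concentration ratio = 1 / (new CL fraction), so new CL fraction = 1 / 0.217 = 4.608.
fm × 6.4 + 1 − fm = 4.608  ⇒  fm × (6.4 − 1) = 3.608  ⇒  fm = 0.67.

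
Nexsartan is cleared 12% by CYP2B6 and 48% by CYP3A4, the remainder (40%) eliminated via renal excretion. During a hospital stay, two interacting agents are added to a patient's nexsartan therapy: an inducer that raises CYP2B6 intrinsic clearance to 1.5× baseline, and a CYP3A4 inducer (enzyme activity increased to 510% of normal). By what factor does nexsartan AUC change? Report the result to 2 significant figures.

The CYP2B6 pathway (12% of clearance) rises to 1.5× activity: 0.12 × 1.5 = 0.18.
The CYP3A4 pathway (48% of clearance) is boosted to 5.1× activity: 0.48 × 5.1 = 2.448.
The remaining 40% of clearance is unaffected.
CL_new/CL_old = 0.18 + 2.448 + 0.4 = 3.028.
Net AUC ratio = 1 / 3.028 = 0.33.

0.33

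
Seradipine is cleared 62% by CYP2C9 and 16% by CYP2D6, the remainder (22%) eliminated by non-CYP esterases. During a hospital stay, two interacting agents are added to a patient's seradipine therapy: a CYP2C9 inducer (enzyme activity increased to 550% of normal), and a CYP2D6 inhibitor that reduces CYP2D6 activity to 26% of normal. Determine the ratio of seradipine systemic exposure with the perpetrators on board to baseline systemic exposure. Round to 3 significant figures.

The CYP2C9 pathway (62% of clearance) is boosted to 5.5× activity: 0.62 × 5.5 = 3.41.
The CYP2D6 pathway (16% of clearance) falls to 0.26× activity: 0.16 × 0.26 = 0.0416.
The remaining 22% of clearance is unaffected.
CL_new/CL_old = 3.41 + 0.0416 + 0.22 = 3.6716.
Because systemic exposure varies inversely with clearance, the combined effect is 1 / 3.6716 = 0.272.

0.272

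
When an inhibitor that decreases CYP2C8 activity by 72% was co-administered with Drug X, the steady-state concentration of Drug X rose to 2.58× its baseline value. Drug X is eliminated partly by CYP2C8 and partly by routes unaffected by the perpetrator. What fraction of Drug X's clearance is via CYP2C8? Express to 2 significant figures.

Write x for the fraction cleared via CYP2C8. The observed steady-state concentration change means clearance fell to 1/2.58 = 0.3876 of baseline.
Only the CYP2C8 route changed, so 0.3876 = x·0.28 + (1 − x), giving x = 0.85.

0.85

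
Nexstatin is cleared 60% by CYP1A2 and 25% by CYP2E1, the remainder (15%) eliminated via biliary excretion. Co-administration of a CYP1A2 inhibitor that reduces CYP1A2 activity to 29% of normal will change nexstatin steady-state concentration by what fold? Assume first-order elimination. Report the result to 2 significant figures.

The CYP1A2 pathway (60% of clearance) drops to 0.29× activity: 0.6 × 0.29 = 0.174.
CYP2E1 (25%) and the residual 15% are unaffected.
CL_new/CL_old = 0.174 + 0.25 + 0.15 = 0.574.
Steady-state concentration is inversely proportional to clearance, so the fold-change is 1 / 0.574 = 1.7.

1.7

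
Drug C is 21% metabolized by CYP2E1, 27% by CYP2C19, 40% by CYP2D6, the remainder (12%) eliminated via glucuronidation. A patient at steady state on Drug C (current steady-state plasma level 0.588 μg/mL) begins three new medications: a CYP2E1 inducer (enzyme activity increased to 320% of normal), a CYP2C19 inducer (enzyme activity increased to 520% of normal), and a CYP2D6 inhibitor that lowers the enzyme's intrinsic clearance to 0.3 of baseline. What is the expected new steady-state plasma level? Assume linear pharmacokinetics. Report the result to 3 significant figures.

The CYP2E1 pathway (21% of clearance) rises to 3.2× activity: 0.21 × 3.2 = 0.672.
The CYP2C19 pathway (27% of clearance) increases to 5.2× activity: 0.27 × 5.2 = 1.404.
The CYP2D6 pathway (40% of clearance) is reduced to 0.3× activity: 0.4 × 0.3 = 0.12.
The remaining 12% of clearance is unaffected.
Relative clearance = 0.672 + 1.404 + 0.12 + 0.12 = 2.316.
New steady-state plasma level = 0.588 / 2.316 = 0.254 μg/mL (concentration scales inversely with clearance).

0.254 μg/mL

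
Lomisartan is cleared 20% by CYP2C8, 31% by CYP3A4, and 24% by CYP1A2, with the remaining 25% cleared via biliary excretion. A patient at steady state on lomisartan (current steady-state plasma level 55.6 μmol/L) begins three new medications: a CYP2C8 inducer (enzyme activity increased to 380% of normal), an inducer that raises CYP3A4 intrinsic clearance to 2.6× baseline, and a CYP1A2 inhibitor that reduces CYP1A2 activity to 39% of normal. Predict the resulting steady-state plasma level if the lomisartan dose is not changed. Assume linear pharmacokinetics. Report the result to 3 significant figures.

CYP2C8: 0.2 × 3.8 = 0.76
CYP3A4: 0.31 × 2.6 = 0.806
CYP1A2: 0.24 × 0.39 = 0.0936
Other: 0.25 (unchanged)
Relative clearance = 0.76 + 0.806 + 0.0936 + 0.25 = 1.9096.
New steady-state plasma level = 55.6 / 1.9096 = 29.1 μmol/L (concentration scales inversely with clearance).

29.1 μmol/L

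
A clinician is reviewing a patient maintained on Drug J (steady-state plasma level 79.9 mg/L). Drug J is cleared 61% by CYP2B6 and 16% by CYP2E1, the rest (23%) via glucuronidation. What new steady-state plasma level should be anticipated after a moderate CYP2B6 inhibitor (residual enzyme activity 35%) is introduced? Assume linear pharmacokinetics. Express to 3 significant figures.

The CYP2B6 pathway (61% of clearance) falls to 0.35× activity: 0.61 × 0.35 = 0.2135.
CYP2E1 (16%) and the residual 23% are unaffected.
Relative clearance = 0.2135 + 0.16 + 0.23 = 0.6035.
Steady-state plasma level ∝ 1/CL, so new value = 79.9 / 0.6035 = 132 mg/L.

132 mg/L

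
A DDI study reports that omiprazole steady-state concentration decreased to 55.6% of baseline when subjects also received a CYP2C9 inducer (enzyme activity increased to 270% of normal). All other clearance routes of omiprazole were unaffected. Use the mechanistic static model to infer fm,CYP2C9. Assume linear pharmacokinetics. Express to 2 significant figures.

CL'/CL = 1 / 0.556 = 1.799
2.7·fm + (1 − fm) = 1.799
fm = (1.799 − 1) / (2.7 − 1) = 0.47

0.47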